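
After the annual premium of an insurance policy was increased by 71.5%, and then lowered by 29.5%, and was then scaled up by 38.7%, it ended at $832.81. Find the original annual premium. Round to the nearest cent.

The overall multiplier applied was 1.715 × 0.705 × 1.387 = 1.676987025.
So the original annual premium was $832.81 ÷ 1.676987025 ≈ $496.61.

$496.61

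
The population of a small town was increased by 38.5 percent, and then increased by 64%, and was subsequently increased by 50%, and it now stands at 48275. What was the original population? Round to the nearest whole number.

14169

The overall multiplier applied was 1.385 × 1.64 × 1.5 = 3.4071.
So the original population was 48275 ÷ 3.4071 ≈ 14169.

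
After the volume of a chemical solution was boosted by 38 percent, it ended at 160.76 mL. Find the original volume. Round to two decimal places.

The overall multiplier applied was 1.38.
So the original volume was 160.76 ÷ 1.38 ≈ 116.49 mL.

116.49 mL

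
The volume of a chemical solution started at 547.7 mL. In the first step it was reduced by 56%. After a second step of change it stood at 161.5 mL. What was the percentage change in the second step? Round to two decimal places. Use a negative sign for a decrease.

-32.98%

After the first step: 547.7 × 0.44 = 240.988.
Second-step multiplier: 161.5 ÷ 240.988 ≈ 0.670158.
That is a change of -32.98%.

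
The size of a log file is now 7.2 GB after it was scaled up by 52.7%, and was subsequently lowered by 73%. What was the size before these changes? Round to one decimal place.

17.5 GB

Undoing the 73% decrease: 7.2 ÷ 0.27 ≈ 26.666667.
Undoing the 52.7% increase: 26.666667 ÷ 1.527 ≈ 17.5 GB.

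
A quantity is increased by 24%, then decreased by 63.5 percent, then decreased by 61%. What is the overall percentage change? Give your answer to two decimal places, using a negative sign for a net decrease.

A 24% increase multiplies by 1.24.
Then a 63.5% decrease: 1.24 × 0.365 = 0.4526.
Then a 61% decrease: 0.4526 × 0.39 = 0.176514.
Overall factor 0.176514, i.e. -82.35%.

-82.35%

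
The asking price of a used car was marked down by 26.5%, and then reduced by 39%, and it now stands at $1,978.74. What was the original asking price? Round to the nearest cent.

$4,413.38

Undoing the 39% decrease: $1,978.74 ÷ 0.61 ≈ $3243.836066.
Undoing the 26.5% decrease: $3243.836066 ÷ 0.735 ≈ $4,413.38.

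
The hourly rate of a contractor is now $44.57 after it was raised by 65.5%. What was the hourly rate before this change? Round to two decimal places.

$26.93

The overall multiplier applied was 1.655.
So the original hourly rate was $44.57 ÷ 1.655 ≈ $26.93.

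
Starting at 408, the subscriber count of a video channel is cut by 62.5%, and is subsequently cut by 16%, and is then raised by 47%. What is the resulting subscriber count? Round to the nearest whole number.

189

Each change multiplies by a factor: 0.375 × 0.84 × 1.47 = 0.46305.
408 × 0.46305 = 188.9244 ≈ 189.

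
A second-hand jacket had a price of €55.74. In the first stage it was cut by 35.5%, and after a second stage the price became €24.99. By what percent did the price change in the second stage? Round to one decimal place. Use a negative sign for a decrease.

-30.5%

After the first stage: €55.74 × 0.645 = €35.9523.
Second-stage multiplier: €24.99 ÷ €35.9523 ≈ 0.69509.
That is a change of -30.5%.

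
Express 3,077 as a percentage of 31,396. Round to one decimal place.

3,077 ÷ 31,396 ≈ 9.8%.

9.8%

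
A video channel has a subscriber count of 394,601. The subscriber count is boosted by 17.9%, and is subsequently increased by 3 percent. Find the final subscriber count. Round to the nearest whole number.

479,192

Each change multiplies by a factor: 1.179 × 1.03 = 1.21437.
394,601 × 1.21437 = 479191.61637 ≈ 479,192.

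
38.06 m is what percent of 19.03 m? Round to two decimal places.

200.00%

38.06 m ÷ 19.03 m = 200.00%.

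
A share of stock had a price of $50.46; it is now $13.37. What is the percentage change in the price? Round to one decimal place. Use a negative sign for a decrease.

-73.5%

Change: $13.37 − $50.46 = -$37.09.
Relative to the original: -$37.09 ÷ $50.46 ≈ -73.5%.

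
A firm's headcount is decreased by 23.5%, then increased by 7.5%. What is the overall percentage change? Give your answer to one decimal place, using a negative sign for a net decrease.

-17.8%

A 23.5% decrease multiplies by 0.765.
Then a 7.5% increase: 0.765 × 1.075 = 0.822375.
Overall factor 0.822375, i.e. -17.8%.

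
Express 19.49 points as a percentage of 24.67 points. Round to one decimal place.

79.0%

19.49 points ÷ 24.67 points ≈ 79.0%.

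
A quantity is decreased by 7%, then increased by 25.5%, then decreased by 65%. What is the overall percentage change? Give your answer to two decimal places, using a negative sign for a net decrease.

A 7% decrease multiplies by 0.93.
Then a 25.5% increase: 0.93 × 1.255 = 1.16715.
Then a 65% decrease: 1.16715 × 0.35 = 0.4085025.
Overall factor 0.4085025, i.e. -59.15%.

-59.15%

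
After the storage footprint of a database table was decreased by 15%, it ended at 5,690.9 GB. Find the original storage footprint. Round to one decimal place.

The overall multiplier applied was 0.85.
So the original storage footprint was 5,690.9 ÷ 0.85 ≈ 6,695.2 GB.

6,695.2 GB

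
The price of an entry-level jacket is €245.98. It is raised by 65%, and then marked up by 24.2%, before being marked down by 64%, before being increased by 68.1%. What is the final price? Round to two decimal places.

Each change multiplies by a factor: 1.65 × 1.242 × 0.36 × 1.681 = 1.240154388.
€245.98 × 1.240154388 = €305.05317636024 ≈ €305.05.

€305.05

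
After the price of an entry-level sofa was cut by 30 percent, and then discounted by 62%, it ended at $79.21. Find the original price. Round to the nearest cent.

$297.78

Undoing the 62% decrease: $79.21 ÷ 0.38 ≈ $208.447368.
Undoing the 30% decrease: $208.447368 ÷ 0.7 ≈ $297.78.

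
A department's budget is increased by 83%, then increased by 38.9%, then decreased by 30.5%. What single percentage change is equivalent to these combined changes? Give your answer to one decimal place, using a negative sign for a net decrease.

An 83% increase multiplies by 1.83.
Then a 38.9% increase: 1.83 × 1.389 = 2.54187.
Then a 30.5% decrease: 2.54187 × 0.695 = 1.76659965.
Overall factor 1.76659965, i.e. 76.7%.

76.7%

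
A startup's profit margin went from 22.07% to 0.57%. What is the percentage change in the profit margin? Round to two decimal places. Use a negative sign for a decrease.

-97.42%

The change is 0.57 − 22.07 = -21.50 percentage points.
Relative to the original 22.07%, that is -21.50 ÷ 22.07 ≈ -97.42%.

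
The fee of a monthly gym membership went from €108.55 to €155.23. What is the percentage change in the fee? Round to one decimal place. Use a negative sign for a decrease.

43.0%

Change: €155.23 − €108.55 = €46.68.
Relative to the original: €46.68 ÷ €108.55 ≈ 43.0%.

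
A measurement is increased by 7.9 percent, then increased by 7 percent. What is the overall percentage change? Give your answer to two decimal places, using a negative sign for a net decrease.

A 7.9% increase multiplies by 1.079.
Then a 7% increase: 1.079 × 1.07 = 1.15453.
Overall factor 1.15453, i.e. 15.45%.

15.45%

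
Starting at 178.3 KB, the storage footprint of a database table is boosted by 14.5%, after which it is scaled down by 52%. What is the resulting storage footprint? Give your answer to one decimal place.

After the 14.5% increase: 178.3 × 1.145 = 204.1535.
52% decrease: 204.1535 × 0.48 = 97.99368 ≈ 98.0.

98.0 KB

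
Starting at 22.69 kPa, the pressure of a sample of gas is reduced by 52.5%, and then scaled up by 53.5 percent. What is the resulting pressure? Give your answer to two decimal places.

16.54 kPa

After the 52.5% decrease: 22.69 × 0.475 = 10.77775.
Apply the 53.5% increase: 10.77775 × 1.535 = 16.54384625 ≈ 16.54.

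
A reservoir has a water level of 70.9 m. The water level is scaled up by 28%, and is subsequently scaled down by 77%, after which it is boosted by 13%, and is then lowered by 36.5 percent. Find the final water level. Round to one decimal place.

15.0 m

Each change multiplies by a factor: 1.28 × 0.23 × 1.13 × 0.635 = 0.21124672.
70.9 × 0.21124672 = 14.977392448 ≈ 15.0.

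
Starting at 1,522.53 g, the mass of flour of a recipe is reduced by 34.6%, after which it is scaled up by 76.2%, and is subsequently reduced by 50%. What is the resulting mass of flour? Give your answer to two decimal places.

After the 34.6% decrease: 1,522.53 × 0.654 = 995.73462.
After the 76.2% increase: 995.73462 × 1.762 = 1754.48440044.
50% decrease: 1754.48440044 × 0.5 = 877.24220022 ≈ 877.24.

877.24 g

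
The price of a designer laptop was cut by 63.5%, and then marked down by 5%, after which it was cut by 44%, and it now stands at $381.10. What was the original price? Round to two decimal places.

$1,962.61

Undoing the 44% decrease: $381.10 ÷ 0.56 ≈ $680.535714.
Undoing the 5% decrease: $680.535714 ÷ 0.95 ≈ $716.353383.
Undoing the 63.5% decrease: $716.353383 ÷ 0.365 ≈ $1,962.61.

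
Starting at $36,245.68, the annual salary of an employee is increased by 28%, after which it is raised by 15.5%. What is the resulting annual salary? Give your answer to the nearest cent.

$53,585.61

After the 28% increase: $36,245.68 × 1.28 = $46394.4704.
15.5% increase: $46394.4704 × 1.155 = $53585.613312 ≈ $53,585.61.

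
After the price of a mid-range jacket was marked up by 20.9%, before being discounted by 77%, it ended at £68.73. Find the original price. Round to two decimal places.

Undoing the 77% decrease: £68.73 ÷ 0.23 ≈ £298.826087.
Undoing the 20.9% increase: £298.826087 ÷ 1.209 ≈ £247.17.

£247.17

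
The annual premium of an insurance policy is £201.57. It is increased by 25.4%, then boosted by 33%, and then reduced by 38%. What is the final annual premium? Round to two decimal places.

25.4% increase: £201.57 × 1.254 = £252.76878.
33% increase: £252.76878 × 1.33 = £336.1824774.
Apply the 38% decrease: £336.1824774 × 0.62 = £208.433135988 ≈ £208.43.

£208.43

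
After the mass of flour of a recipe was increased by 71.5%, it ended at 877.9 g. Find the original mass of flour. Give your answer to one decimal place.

511.9 g

The overall multiplier applied was 1.715.
So the original mass of flour was 877.9 ÷ 1.715 ≈ 511.9 g.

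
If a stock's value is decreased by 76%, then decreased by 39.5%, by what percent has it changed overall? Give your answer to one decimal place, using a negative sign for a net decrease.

-85.5%

A 76% decrease multiplies by 0.24.
Then a 39.5% decrease: 0.24 × 0.605 = 0.1452.
Overall factor 0.1452, i.e. -85.5%.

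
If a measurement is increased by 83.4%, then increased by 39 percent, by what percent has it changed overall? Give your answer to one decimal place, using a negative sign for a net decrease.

The combined multiplier is 1.834 × 1.39 = 2.54926.
That corresponds to an increase of 154.9%.

154.9%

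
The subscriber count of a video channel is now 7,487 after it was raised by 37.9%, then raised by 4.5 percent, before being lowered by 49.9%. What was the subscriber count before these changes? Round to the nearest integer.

Undoing the 49.9% decrease: 7,487 ÷ 0.501 ≈ 14944.111776.
Undoing the 4.5% increase: 14944.111776 ÷ 1.045 ≈ 14300.585432.
Undoing the 37.9% increase: 14300.585432 ÷ 1.379 ≈ 10,370.

10,370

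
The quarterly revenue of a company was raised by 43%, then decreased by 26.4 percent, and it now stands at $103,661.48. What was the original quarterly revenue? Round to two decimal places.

Undoing the 26.4% decrease: $103,661.48 ÷ 0.736 ≈ $140844.402174.
Undoing the 43% increase: $140844.402174 ÷ 1.43 ≈ $98,492.59.

$98,492.59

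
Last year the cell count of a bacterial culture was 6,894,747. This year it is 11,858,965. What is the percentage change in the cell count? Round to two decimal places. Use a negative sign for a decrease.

Change: 11,858,965 − 6,894,747 = 4,964,218.
Relative to the original: 4,964,218 ÷ 6,894,747 ≈ 72.00%.

72.00%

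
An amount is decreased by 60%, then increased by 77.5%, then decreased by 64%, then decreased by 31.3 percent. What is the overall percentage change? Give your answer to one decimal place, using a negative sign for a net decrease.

A 60% decrease multiplies by 0.4.
Then a 77.5% increase: 0.4 × 1.775 = 0.71.
Then a 64% decrease: 0.71 × 0.36 = 0.2556.
Then a 31.3% decrease: 0.2556 × 0.687 = 0.1755972.
Overall factor 0.1755972, i.e. -82.4%.

-82.4%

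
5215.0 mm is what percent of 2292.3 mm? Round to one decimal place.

227.5%

5215.0 mm ÷ 2292.3 mm ≈ 227.5%.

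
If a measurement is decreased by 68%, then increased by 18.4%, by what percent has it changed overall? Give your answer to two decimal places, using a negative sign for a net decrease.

-62.11%

A 68% decrease multiplies by 0.32.
Then an 18.4% increase: 0.32 × 1.184 = 0.37888.
Overall factor 0.37888, i.e. -62.11%.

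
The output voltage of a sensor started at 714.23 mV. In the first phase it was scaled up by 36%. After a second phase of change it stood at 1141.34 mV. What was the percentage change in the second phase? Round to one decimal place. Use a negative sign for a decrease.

After the first phase: 714.23 × 1.36 = 971.3528.
Second-phase multiplier: 1141.34 ÷ 971.3528 ≈ 1.175.
That is a change of 17.5%.

17.5%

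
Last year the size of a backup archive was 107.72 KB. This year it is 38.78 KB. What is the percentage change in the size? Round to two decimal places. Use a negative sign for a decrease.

-64.00%

Change: 38.78 − 107.72 = -68.94.
Relative to the original: -68.94 ÷ 107.72 ≈ -64.00%.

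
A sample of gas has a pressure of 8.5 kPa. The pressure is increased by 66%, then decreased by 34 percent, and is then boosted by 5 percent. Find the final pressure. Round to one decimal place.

Each change multiplies by a factor: 1.66 × 0.66 × 1.05 = 1.15038.
8.5 × 1.15038 = 9.77823 ≈ 9.8.

9.8 kPa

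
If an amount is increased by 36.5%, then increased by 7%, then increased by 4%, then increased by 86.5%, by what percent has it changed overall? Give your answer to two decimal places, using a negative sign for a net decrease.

The combined multiplier is 1.365 × 1.07 × 1.04 × 1.865 = 2.83288278.
That corresponds to an increase of 183.29%.

183.29%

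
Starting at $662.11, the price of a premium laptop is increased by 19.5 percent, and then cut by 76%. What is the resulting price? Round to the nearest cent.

$189.89

19.5% increase: $662.11 × 1.195 = $791.22145.
After the 76% decrease: $791.22145 × 0.24 = $189.893148 ≈ $189.89.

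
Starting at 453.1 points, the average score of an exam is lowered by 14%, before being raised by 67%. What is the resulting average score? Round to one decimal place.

650.7 points

Each change multiplies by a factor: 0.86 × 1.67 = 1.4362.
453.1 × 1.4362 = 650.74222 ≈ 650.7.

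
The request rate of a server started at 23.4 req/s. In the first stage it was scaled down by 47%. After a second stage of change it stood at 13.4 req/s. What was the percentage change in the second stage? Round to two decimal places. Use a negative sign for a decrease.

8.05%

After the first stage: 23.4 × 0.53 = 12.402.
Second-stage multiplier: 13.4 ÷ 12.402 ≈ 1.080471.
That is a change of 8.05%.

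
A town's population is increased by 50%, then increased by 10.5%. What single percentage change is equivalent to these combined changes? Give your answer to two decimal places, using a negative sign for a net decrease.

65.75%

A 50% increase multiplies by 1.5.
Then a 10.5% increase: 1.5 × 1.105 = 1.6575.
Overall factor 1.6575, i.e. 65.75%.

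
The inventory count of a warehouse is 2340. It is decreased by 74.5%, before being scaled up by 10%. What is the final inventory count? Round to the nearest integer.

656

74.5% decrease: 2340 × 0.255 = 596.7.
Apply the 10% increase: 596.7 × 1.1 = 656.37 ≈ 656.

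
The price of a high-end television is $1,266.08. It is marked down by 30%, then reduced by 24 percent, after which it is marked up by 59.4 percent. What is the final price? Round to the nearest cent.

$1,073.65

Each change multiplies by a factor: 0.7 × 0.76 × 1.594 = 0.848008.
$1,266.08 × 0.848008 = $1073.64596864 ≈ $1,073.65.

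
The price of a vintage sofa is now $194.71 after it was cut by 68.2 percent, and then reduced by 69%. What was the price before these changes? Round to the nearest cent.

The overall multiplier applied was 0.318 × 0.31 = 0.09858.
So the original price was $194.71 ÷ 0.09858 ≈ $1,975.15.

$1,975.15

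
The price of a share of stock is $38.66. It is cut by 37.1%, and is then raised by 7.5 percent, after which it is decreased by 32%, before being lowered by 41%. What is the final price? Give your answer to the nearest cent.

$10.49

Each change multiplies by a factor: 0.629 × 1.075 × 0.68 × 0.59 = 0.27128141.
$38.66 × 0.27128141 = $10.4877393106 ≈ $10.49.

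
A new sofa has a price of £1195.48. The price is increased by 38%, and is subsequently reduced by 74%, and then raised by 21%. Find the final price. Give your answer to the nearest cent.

Apply the 38% increase: £1195.48 × 1.38 = £1649.7624.
74% decrease: £1649.7624 × 0.26 = £428.938224.
Apply the 21% increase: £428.938224 × 1.21 = £519.01525104 ≈ £519.02.

£519.02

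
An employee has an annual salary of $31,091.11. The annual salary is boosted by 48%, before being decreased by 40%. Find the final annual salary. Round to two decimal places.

After the 48% increase: $31,091.11 × 1.48 = $46014.8428.
Apply the 40% decrease: $46014.8428 × 0.6 = $27608.90568 ≈ $27,608.91.

$27,608.91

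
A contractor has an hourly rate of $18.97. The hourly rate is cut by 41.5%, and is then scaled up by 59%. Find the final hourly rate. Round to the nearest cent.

After the 41.5% decrease: $18.97 × 0.585 = $11.09745.
Apply the 59% increase: $11.09745 × 1.59 = $17.6449455 ≈ $17.64.

$17.64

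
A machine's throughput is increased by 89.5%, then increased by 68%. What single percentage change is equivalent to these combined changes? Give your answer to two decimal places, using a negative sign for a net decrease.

218.36%

An 89.5% increase multiplies by 1.895.
Then a 68% increase: 1.895 × 1.68 = 3.1836.
Overall factor 3.1836, i.e. 218.36%.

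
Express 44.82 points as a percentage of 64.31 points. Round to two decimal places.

69.69%

44.82 points ÷ 64.31 points ≈ 69.69%.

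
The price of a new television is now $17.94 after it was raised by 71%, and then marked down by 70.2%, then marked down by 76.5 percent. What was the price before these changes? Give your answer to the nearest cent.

$149.81

The overall multiplier applied was 1.71 × 0.298 × 0.235 = 0.1197513.
So the original price was $17.94 ÷ 0.1197513 ≈ $149.81.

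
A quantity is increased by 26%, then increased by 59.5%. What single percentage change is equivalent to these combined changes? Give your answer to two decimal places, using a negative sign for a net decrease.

100.97%

The combined multiplier is 1.26 × 1.595 = 2.0097.
That corresponds to an increase of 100.97%.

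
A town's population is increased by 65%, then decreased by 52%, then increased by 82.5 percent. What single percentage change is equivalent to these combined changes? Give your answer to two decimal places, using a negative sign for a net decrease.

The combined multiplier is 1.65 × 0.48 × 1.825 = 1.4454.
That corresponds to an increase of 44.54%.

44.54%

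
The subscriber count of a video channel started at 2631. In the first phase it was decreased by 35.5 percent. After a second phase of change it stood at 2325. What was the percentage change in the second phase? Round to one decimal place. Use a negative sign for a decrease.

After the first phase: 2631 × 0.645 = 1696.995.
Second-phase multiplier: 2325 ÷ 1696.995 ≈ 1.37007.
That is a change of 37.0%.

37.0%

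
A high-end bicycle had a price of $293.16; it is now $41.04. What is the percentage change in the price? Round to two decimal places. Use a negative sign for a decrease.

Change: $41.04 − $293.16 = -$252.12.
Relative to the original: -$252.12 ÷ $293.16 ≈ -86.00%.

-86.00%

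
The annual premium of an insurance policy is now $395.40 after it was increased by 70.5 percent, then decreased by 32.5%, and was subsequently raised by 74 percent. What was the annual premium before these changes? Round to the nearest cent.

Undoing the 74% increase: $395.40 ÷ 1.74 ≈ $227.241379.
Undoing the 32.5% decrease: $227.241379 ÷ 0.675 ≈ $336.653895.
Undoing the 70.5% increase: $336.653895 ÷ 1.705 ≈ $197.45.

$197.45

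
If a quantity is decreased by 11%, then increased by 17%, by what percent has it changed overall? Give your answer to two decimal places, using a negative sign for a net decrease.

The combined multiplier is 0.89 × 1.17 = 1.0413.
That corresponds to an increase of 4.13%.

4.13%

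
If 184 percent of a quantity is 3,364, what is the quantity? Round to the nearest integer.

1,828

3,364 ÷ 1.84 ≈ 1,828.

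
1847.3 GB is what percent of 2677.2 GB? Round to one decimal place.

1847.3 GB ÷ 2677.2 GB ≈ 69.0%.

69.0%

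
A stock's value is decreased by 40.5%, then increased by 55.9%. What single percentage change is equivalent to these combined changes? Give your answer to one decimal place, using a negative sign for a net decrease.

The combined multiplier is 0.595 × 1.559 = 0.927605.
That corresponds to a decrease of 7.2%.

-7.2%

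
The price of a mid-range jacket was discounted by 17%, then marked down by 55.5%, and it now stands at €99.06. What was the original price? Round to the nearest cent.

€268.20

The overall multiplier applied was 0.83 × 0.445 = 0.36935.
So the original price was €99.06 ÷ 0.36935 ≈ €268.20.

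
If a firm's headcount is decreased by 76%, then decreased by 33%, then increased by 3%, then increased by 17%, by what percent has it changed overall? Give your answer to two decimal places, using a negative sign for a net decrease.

-80.62%

The combined multiplier is 0.24 × 0.67 × 1.03 × 1.17 = 0.19378008.
That corresponds to a decrease of 80.62%.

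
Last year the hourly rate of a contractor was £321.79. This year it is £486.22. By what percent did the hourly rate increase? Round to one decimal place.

51.1%

Change: £486.22 − £321.79 = £164.43.
Relative to the original: £164.43 ÷ £321.79 ≈ 51.1%.
So the hourly rate increased by 51.1%.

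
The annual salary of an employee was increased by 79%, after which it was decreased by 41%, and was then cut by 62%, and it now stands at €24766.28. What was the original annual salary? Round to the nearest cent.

€61712.36

Undoing the 62% decrease: €24766.28 ÷ 0.38 ≈ €65174.421053.
Undoing the 41% decrease: €65174.421053 ÷ 0.59 ≈ €110465.120429.
Undoing the 79% increase: €110465.120429 ÷ 1.79 ≈ €61712.36.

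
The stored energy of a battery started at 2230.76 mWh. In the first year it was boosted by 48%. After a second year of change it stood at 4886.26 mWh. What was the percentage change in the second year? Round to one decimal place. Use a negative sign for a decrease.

48.0%

After the first year: 2230.76 × 1.48 = 3301.5248.
Second-year multiplier: 4886.26 ÷ 3301.5248 ≈ 1.48.
That is a change of 48.0%.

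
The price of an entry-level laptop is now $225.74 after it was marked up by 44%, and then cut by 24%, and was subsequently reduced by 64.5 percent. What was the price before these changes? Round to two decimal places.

The overall multiplier applied was 1.44 × 0.76 × 0.355 = 0.388512.
So the original price was $225.74 ÷ 0.388512 ≈ $581.04.

$581.04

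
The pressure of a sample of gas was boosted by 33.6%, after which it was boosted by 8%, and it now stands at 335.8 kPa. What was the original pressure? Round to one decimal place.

232.7 kPa

The overall multiplier applied was 1.336 × 1.08 = 1.44288.
So the original pressure was 335.8 ÷ 1.44288 ≈ 232.7 kPa.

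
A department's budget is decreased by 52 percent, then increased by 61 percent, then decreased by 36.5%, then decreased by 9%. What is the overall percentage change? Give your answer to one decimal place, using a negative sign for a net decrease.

The combined multiplier is 0.48 × 1.61 × 0.635 × 0.91 = 0.44656248.
That corresponds to a decrease of 55.3%.

-55.3%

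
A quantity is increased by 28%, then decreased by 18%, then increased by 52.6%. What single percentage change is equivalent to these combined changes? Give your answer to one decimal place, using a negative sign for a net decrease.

60.2%

The combined multiplier is 1.28 × 0.82 × 1.526 = 1.6016896.
That corresponds to an increase of 60.2%.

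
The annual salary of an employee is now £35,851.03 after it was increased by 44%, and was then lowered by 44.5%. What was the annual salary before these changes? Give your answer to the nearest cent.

£44,858.65

The overall multiplier applied was 1.44 × 0.555 = 0.7992.
So the original annual salary was £35,851.03 ÷ 0.7992 ≈ £44,858.65.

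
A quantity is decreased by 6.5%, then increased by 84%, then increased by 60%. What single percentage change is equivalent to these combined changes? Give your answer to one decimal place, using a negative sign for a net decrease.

A 6.5% decrease multiplies by 0.935.
Then an 84% increase: 0.935 × 1.84 = 1.7204.
Then a 60% increase: 1.7204 × 1.6 = 2.75264.
Overall factor 2.75264, i.e. 175.3%.

175.3%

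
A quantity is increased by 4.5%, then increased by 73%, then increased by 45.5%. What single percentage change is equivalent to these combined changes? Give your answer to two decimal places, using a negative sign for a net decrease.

A 4.5% increase multiplies by 1.045.
Then a 73% increase: 1.045 × 1.73 = 1.80785.
Then a 45.5% increase: 1.80785 × 1.455 = 2.63042175.
Overall factor 2.63042175, i.e. 163.04%.

163.04%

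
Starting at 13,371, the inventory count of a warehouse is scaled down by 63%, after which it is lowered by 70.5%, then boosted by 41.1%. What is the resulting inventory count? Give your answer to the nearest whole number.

2,059

After the 63% decrease: 13,371 × 0.37 = 4947.27.
Apply the 70.5% decrease: 4947.27 × 0.295 = 1459.44465.
41.1% increase: 1459.44465 × 1.411 = 2059.27640115 ≈ 2,059.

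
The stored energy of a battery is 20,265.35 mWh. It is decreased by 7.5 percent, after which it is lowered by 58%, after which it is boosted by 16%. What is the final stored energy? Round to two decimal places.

9,132.78 mWh

Apply the 7.5% decrease: 20,265.35 × 0.925 = 18745.44875.
After the 58% decrease: 18745.44875 × 0.42 = 7873.088475.
16% increase: 7873.088475 × 1.16 = 9132.782631 ≈ 9,132.78.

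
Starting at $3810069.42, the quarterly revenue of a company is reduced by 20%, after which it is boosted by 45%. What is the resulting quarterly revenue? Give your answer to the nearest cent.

Apply the 20% decrease: $3810069.42 × 0.8 = $3048055.536.
Apply the 45% increase: $3048055.536 × 1.45 = $4419680.5272 ≈ $4419680.53.

$4419680.53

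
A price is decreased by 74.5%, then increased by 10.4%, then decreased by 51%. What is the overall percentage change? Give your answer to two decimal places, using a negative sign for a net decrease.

-86.21%

The combined multiplier is 0.255 × 1.104 × 0.49 = 0.1379448.
That corresponds to a decrease of 86.21%.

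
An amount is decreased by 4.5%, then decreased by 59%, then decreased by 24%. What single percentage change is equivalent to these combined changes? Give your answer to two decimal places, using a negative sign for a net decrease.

-70.24%

A 4.5% decrease multiplies by 0.955.
Then a 59% decrease: 0.955 × 0.41 = 0.39155.
Then a 24% decrease: 0.39155 × 0.76 = 0.297578.
Overall factor 0.297578, i.e. -70.24%.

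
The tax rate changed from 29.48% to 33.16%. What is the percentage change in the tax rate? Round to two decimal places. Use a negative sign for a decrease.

12.48%

The change is 33.16 − 29.48 = 3.68 percentage points.
Relative to the original 29.48%, that is 3.68 ÷ 29.48 ≈ 12.48%.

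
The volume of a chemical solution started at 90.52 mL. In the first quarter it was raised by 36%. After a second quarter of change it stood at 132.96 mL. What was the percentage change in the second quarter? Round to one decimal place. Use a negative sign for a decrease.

After the first quarter: 90.52 × 1.36 = 123.1072.
Second-quarter multiplier: 132.96 ÷ 123.1072 ≈ 1.08003.
That is a change of 8.0%.

8.0%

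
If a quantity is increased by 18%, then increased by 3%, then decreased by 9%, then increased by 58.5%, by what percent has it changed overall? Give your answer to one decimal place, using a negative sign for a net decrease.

An 18% increase multiplies by 1.18.
Then a 3% increase: 1.18 × 1.03 = 1.2154.
Then a 9% decrease: 1.2154 × 0.91 = 1.106014.
Then a 58.5% increase: 1.106014 × 1.585 = 1.75303219.
Overall factor 1.75303219, i.e. 75.3%.

75.3%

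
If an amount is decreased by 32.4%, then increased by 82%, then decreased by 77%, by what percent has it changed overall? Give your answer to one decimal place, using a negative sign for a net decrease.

-71.7%

The combined multiplier is 0.676 × 1.82 × 0.23 = 0.2829736.
That corresponds to a decrease of 71.7%.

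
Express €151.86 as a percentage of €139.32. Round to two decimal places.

€151.86 ÷ €139.32 ≈ 109.00%.

109.00%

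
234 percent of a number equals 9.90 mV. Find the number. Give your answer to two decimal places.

9.90 mV ÷ 2.34 ≈ 4.23 mV.

4.23 mV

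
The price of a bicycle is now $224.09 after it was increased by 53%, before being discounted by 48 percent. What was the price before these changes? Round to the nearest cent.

Undoing the 48% decrease: $224.09 ÷ 0.52 ≈ $430.942308.
Undoing the 53% increase: $430.942308 ÷ 1.53 ≈ $281.66.

$281.66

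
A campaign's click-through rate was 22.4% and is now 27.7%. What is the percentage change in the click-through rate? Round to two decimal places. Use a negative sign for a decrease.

23.66%

The change is 27.7 − 22.4 = 5.3 percentage points.
Relative to the original 22.4%, that is 5.3 ÷ 22.4 ≈ 23.66%.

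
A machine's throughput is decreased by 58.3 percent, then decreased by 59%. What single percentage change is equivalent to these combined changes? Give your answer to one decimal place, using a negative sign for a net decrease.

-82.9%

A 58.3% decrease multiplies by 0.417.
Then a 59% decrease: 0.417 × 0.41 = 0.17097.
Overall factor 0.17097, i.e. -82.9%.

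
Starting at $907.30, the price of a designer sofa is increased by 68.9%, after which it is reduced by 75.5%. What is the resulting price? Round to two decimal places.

$375.45

Each change multiplies by a factor: 1.689 × 0.245 = 0.413805.
$907.30 × 0.413805 = $375.4452765 ≈ $375.45.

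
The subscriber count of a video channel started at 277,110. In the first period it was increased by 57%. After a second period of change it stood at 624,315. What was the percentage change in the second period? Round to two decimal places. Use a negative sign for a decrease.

After the first period: 277,110 × 1.57 = 435062.7.
Second-period multiplier: 624,315 ÷ 435062.7 ≈ 1.435.
That is a change of 43.50%.

43.50%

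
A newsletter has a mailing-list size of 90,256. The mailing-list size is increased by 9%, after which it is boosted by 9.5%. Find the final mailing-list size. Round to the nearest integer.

107,725

After the 9% increase: 90,256 × 1.09 = 98379.04.
After the 9.5% increase: 98379.04 × 1.095 = 107725.0488 ≈ 107,725.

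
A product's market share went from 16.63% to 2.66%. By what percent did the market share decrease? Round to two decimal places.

84.00%

The change is 2.66 − 16.63 = -13.97 percentage points.
Relative to the original 16.63%, that is -13.97 ÷ 16.63 ≈ -84.00%.
So the market share fell by 84.00%.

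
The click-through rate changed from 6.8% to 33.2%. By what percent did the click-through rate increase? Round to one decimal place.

388.2%

The change is 33.2 − 6.8 = 26.4 percentage points.
Relative to the original 6.8%, that is 26.4 ÷ 6.8 ≈ 388.2%.
So the click-through rate rose by 388.2%.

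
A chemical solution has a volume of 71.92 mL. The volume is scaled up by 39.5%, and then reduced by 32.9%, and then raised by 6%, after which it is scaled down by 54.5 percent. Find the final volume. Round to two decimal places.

32.47 mL

Each change multiplies by a factor: 1.395 × 0.671 × 1.06 × 0.455 = 0.4514545035.
71.92 × 0.4514545035 = 32.46860789172 ≈ 32.47.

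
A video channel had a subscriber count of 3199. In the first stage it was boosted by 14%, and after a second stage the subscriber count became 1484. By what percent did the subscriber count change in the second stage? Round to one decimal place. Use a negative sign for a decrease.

-59.3%

After the first stage: 3199 × 1.14 = 3646.86.
Second-stage multiplier: 1484 ÷ 3646.86 ≈ 0.40693.
That is a change of -59.3%.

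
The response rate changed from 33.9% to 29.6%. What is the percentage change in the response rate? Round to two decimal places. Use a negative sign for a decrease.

The change is 29.6 − 33.9 = -4.3 percentage points.
Relative to the original 33.9%, that is -4.3 ÷ 33.9 ≈ -12.68%.

-12.68%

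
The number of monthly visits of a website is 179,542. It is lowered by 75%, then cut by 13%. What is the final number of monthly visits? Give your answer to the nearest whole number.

39,050

75% decrease: 179,542 × 0.25 = 44885.5.
After the 13% decrease: 44885.5 × 0.87 = 39050.385 ≈ 39,050.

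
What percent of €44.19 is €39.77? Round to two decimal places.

90.00%

€39.77 ÷ €44.19 ≈ 90.00%.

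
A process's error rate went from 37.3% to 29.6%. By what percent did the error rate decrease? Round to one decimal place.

The change is 29.6 − 37.3 = -7.7 percentage points.
Relative to the original 37.3%, that is -7.7 ÷ 37.3 ≈ -20.6%.
So the error rate fell by 20.6%.

20.6%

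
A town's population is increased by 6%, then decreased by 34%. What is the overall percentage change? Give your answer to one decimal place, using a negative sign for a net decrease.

A 6% increase multiplies by 1.06.
Then a 34% decrease: 1.06 × 0.66 = 0.6996.
Overall factor 0.6996, i.e. -30.0%.

-30.0%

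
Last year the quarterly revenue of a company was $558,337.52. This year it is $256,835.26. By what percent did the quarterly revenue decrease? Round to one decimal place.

Change: $256,835.26 − $558,337.52 = -$301,502.26.
Relative to the original: -$301,502.26 ÷ $558,337.52 ≈ -54.0%.
So the quarterly revenue decreased by 54.0%.

54.0%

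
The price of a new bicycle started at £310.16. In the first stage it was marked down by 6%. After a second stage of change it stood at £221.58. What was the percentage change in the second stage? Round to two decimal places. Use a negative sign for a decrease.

-24.00%

After the first stage: £310.16 × 0.94 = £291.5504.
Second-stage multiplier: £221.58 ÷ £291.5504 ≈ 0.760006.
That is a change of -24.00%.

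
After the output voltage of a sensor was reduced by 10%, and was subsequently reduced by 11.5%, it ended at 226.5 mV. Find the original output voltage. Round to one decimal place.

284.4 mV

Undoing the 11.5% decrease: 226.5 ÷ 0.885 ≈ 255.932203.
Undoing the 10% decrease: 255.932203 ÷ 0.9 ≈ 284.4 mV.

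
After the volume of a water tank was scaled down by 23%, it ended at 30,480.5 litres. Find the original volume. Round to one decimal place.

The overall multiplier applied was 0.77.
So the original volume was 30,480.5 ÷ 0.77 ≈ 39,585.1 litres.

39,585.1 litres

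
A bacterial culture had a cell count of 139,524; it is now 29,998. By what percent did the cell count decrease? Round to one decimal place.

78.5%

Change: 29,998 − 139,524 = -109,526.
Relative to the original: -109,526 ÷ 139,524 ≈ -78.5%.
So the cell count decreased by 78.5%.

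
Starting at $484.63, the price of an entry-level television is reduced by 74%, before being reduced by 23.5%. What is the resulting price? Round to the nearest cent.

Apply the 74% decrease: $484.63 × 0.26 = $126.0038.
23.5% decrease: $126.0038 × 0.765 = $96.392907 ≈ $96.39.

$96.39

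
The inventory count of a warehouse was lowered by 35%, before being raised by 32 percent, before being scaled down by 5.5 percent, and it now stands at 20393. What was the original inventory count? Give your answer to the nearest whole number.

Undoing the 5.5% decrease: 20393 ÷ 0.945 ≈ 21579.89418.
Undoing the 32% increase: 21579.89418 ÷ 1.32 ≈ 16348.404682.
Undoing the 35% decrease: 16348.404682 ÷ 0.65 ≈ 25151.

25151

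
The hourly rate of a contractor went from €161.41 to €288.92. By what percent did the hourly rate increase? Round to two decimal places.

Change: €288.92 − €161.41 = €127.51.
Relative to the original: €127.51 ÷ €161.41 ≈ 79.00%.
So the hourly rate increased by 79.00%.

79.00%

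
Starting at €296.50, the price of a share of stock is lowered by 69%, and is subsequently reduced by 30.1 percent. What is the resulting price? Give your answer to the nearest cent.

69% decrease: €296.50 × 0.31 = €91.915.
After the 30.1% decrease: €91.915 × 0.699 = €64.248585 ≈ €64.25.

€64.25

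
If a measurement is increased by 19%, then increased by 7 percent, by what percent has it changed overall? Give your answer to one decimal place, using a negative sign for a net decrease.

A 19% increase multiplies by 1.19.
Then a 7% increase: 1.19 × 1.07 = 1.2733.
Overall factor 1.2733, i.e. 27.3%.

27.3%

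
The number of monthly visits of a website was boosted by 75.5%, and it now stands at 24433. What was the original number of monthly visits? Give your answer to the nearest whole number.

The overall multiplier applied was 1.755.
So the original number of monthly visits was 24433 ÷ 1.755 ≈ 13922.

13922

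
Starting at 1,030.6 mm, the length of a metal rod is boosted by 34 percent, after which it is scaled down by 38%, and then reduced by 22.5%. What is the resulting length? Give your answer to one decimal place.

663.6 mm

Each change multiplies by a factor: 1.34 × 0.62 × 0.775 = 0.64387.
1,030.6 × 0.64387 = 663.572422 ≈ 663.6.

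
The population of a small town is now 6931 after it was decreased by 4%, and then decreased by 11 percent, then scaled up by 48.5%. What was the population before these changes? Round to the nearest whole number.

5463

The overall multiplier applied was 0.96 × 0.89 × 1.485 = 1.268784.
So the original population was 6931 ÷ 1.268784 ≈ 5463.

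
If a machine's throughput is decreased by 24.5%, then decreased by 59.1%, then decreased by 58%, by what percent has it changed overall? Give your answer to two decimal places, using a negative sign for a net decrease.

-87.03%

The combined multiplier is 0.755 × 0.409 × 0.42 = 0.1296939.
That corresponds to a decrease of 87.03%.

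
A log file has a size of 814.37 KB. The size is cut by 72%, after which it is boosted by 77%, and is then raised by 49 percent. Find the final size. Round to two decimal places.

Each change multiplies by a factor: 0.28 × 1.77 × 1.49 = 0.738444.
814.37 × 0.738444 = 601.36664028 ≈ 601.37.

601.37 KB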